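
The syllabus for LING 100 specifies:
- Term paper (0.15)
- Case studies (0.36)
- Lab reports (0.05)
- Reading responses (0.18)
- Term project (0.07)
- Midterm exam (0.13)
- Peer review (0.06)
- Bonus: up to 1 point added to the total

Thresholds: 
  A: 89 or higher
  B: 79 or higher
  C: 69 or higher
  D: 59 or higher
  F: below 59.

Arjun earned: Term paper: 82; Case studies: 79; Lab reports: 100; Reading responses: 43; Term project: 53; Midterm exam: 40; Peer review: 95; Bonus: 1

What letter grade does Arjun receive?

C

Weighted total:
  Term paper 82 × 0.15 = 12.3
  Case studies 79 × 0.36 = 28.44
  Lab reports 100 × 0.05 = 5
  Reading responses 43 × 0.18 = 7.74
  Term project 53 × 0.07 = 3.71
  Midterm exam 40 × 0.13 = 5.2
  Peer review 95 × 0.06 = 5.7
Sum = 68.09
Bonus: 68.09 + 1 = 69.09
69.09 is ≥ 69 and < 79 → C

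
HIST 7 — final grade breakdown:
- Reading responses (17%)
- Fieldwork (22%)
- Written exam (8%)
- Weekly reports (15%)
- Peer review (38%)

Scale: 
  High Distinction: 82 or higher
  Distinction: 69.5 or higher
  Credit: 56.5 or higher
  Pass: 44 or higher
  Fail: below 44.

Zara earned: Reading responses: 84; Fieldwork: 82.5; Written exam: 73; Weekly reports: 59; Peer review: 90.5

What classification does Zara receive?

Weighted total:
  Reading responses 84 × 0.17 = 14.28
  Fieldwork 82.5 × 0.22 = 18.15
  Written exam 73 × 0.08 = 5.84
  Weekly reports 59 × 0.15 = 8.85
  Peer review 90.5 × 0.38 = 34.39
Sum = 81.51
81.51 is ≥ 69.5 and < 82 → Distinction

Distinction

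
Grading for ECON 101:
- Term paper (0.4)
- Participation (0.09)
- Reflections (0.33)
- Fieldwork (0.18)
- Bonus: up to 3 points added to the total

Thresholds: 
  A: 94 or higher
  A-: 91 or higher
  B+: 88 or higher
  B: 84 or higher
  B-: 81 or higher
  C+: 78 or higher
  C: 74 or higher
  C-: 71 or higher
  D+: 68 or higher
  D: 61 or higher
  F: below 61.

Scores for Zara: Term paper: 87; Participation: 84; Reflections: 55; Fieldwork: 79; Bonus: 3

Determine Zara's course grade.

C

Weighted total:
  Term paper 87 × 0.4 = 34.8
  Participation 84 × 0.09 = 7.56
  Reflections 55 × 0.33 = 18.15
  Fieldwork 79 × 0.18 = 14.22
Sum = 74.73
Bonus: 74.73 + 3 = 77.73
77.73 is ≥ 74 and < 78 → C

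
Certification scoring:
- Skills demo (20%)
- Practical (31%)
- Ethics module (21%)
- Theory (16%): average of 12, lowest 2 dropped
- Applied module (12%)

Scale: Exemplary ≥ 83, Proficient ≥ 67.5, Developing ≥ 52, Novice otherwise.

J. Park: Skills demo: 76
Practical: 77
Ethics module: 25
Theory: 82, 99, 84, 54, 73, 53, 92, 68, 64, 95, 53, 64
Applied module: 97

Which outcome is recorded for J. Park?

Proficient

Theory: drop 53, 53 → average of remaining 10 = 775/10 = 77.5
Weighted total:
  Skills demo 76 × 0.2 = 15.2
  Practical 77 × 0.31 = 23.87
  Ethics module 25 × 0.21 = 5.25
  Theory 77.5 × 0.16 = 12.4
  Applied module 97 × 0.12 = 11.64
Sum = 68.36
68.36 is ≥ 67.5 and < 83 → Proficient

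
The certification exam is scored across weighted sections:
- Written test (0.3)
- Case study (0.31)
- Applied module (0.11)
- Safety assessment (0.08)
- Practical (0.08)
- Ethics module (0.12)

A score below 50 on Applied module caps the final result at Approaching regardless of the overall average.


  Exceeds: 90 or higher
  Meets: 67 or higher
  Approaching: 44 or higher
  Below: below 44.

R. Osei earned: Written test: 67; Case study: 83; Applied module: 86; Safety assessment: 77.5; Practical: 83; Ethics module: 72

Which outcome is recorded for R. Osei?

Applied module score 86 ≥ 50: minimum met.
Weighted total:
  Written test 67 × 0.3 = 20.1
  Case study 83 × 0.31 = 25.73
  Applied module 86 × 0.11 = 9.46
  Safety assessment 77.5 × 0.08 = 6.2
  Practical 83 × 0.08 = 6.64
  Ethics module 72 × 0.12 = 8.64
Sum = 76.77
76.77 is ≥ 67 and < 90 → Meets

Meets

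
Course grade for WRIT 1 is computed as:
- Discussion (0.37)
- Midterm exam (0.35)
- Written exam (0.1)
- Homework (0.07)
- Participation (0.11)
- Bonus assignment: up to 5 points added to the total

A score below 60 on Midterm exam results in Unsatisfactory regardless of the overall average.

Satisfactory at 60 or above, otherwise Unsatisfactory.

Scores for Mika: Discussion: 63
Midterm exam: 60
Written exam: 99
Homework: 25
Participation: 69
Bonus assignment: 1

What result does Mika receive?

Satisfactory

Midterm exam score 60 ≥ 60: minimum met.
Weighted total:
  Discussion 63 × 0.37 = 23.31
  Midterm exam 60 × 0.35 = 21
  Written exam 99 × 0.1 = 9.9
  Homework 25 × 0.07 = 1.75
  Participation 69 × 0.11 = 7.59
Sum = 63.55
Bonus assignment: 63.55 + 1 = 64.55
64.55 ≥ 60 → Satisfactory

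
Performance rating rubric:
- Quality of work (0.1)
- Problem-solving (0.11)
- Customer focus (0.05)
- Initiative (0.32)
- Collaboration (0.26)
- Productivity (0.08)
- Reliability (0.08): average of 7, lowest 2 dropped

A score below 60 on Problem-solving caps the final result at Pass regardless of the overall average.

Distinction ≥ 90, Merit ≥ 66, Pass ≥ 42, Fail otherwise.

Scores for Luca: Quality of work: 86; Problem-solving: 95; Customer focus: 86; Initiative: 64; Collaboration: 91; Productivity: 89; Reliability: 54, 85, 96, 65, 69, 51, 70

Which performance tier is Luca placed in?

Merit

Reliability: drop 51, 54 → average of remaining 5 = 385/5 = 77
Problem-solving score 95 ≥ 60: minimum met.
Weighted total:
  Quality of work 86 × 0.1 = 8.6
  Problem-solving 95 × 0.11 = 10.45
  Customer focus 86 × 0.05 = 4.3
  Initiative 64 × 0.32 = 20.48
  Collaboration 91 × 0.26 = 23.66
  Productivity 89 × 0.08 = 7.12
  Reliability 77 × 0.08 = 6.16
Sum = 80.77
80.77 is ≥ 66 and < 90 → Merit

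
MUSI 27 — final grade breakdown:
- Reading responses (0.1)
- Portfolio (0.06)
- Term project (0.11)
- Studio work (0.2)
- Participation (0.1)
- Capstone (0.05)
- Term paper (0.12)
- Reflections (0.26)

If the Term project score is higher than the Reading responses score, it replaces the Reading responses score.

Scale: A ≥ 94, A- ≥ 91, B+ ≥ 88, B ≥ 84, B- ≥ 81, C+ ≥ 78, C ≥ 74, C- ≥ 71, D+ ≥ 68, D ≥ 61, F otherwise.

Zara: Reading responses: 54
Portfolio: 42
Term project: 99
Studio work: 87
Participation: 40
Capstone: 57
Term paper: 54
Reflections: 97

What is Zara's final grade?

Term project (99) > Reading responses (54), so Reading responses counts as 99.
Weighted total:
  Reading responses 99 × 0.1 = 9.9
  Portfolio 42 × 0.06 = 2.52
  Term project 99 × 0.11 = 10.89
  Studio work 87 × 0.2 = 17.4
  Participation 40 × 0.1 = 4
  Capstone 57 × 0.05 = 2.85
  Term paper 54 × 0.12 = 6.48
  Reflections 97 × 0.26 = 25.22
Sum = 79.26
79.26 is ≥ 78 and < 81 → C+

C+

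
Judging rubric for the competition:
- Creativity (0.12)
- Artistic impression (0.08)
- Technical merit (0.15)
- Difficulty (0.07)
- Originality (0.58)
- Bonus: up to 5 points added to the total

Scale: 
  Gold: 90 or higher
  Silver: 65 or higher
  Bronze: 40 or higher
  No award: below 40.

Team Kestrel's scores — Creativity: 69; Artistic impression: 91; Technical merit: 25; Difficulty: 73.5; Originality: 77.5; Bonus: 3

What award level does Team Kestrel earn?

Weighted total:
  Creativity 69 × 0.12 = 8.28
  Artistic impression 91 × 0.08 = 7.28
  Technical merit 25 × 0.15 = 3.75
  Difficulty 73.5 × 0.07 = 5.145
  Originality 77.5 × 0.58 = 44.95
Sum = 69.405
Bonus: 69.405 + 3 = 72.405
72.405 is ≥ 65 and < 90 → Silver

Silver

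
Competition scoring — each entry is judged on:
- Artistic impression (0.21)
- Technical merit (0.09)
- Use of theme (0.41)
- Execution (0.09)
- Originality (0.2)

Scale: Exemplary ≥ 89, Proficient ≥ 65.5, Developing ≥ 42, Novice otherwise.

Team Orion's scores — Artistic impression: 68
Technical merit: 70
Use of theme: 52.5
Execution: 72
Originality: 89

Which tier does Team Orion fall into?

Weighted total:
  Artistic impression 68 × 0.21 = 14.28
  Technical merit 70 × 0.09 = 6.3
  Use of theme 52.5 × 0.41 = 21.525
  Execution 72 × 0.09 = 6.48
  Originality 89 × 0.2 = 17.8
Sum = 66.385
66.385 is ≥ 65.5 and < 89 → Proficient

Proficient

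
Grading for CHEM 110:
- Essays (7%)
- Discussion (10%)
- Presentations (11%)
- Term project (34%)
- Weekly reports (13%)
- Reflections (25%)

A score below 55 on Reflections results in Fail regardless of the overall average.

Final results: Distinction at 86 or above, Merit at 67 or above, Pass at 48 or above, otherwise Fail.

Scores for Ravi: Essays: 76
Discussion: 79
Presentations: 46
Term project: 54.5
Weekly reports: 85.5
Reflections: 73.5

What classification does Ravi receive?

Reflections score 73.5 ≥ 55: minimum met.
Weighted total:
  Essays 76 × 0.07 = 5.32
  Discussion 79 × 0.1 = 7.9
  Presentations 46 × 0.11 = 5.06
  Term project 54.5 × 0.34 = 18.53
  Weekly reports 85.5 × 0.13 = 11.115
  Reflections 73.5 × 0.25 = 18.375
Sum = 66.3
66.3 is ≥ 48 and < 67 → Pass

Pass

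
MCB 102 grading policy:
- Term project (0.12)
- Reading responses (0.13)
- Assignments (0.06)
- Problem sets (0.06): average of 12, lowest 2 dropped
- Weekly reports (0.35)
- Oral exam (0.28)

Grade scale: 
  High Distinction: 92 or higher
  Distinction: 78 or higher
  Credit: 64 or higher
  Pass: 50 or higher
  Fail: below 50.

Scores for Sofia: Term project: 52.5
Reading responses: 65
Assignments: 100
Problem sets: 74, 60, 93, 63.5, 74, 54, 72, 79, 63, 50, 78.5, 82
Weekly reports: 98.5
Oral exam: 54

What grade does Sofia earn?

Credit

Problem sets: drop 50, 54 → average of remaining 10 = 739/10 = 73.9
Weighted total:
  Term project 52.5 × 0.12 = 6.3
  Reading responses 65 × 0.13 = 8.45
  Assignments 100 × 0.06 = 6
  Problem sets 73.9 × 0.06 = 4.434
  Weekly reports 98.5 × 0.35 = 34.475
  Oral exam 54 × 0.28 = 15.12
Sum = 74.779
74.779 is ≥ 64 and < 78 → Credit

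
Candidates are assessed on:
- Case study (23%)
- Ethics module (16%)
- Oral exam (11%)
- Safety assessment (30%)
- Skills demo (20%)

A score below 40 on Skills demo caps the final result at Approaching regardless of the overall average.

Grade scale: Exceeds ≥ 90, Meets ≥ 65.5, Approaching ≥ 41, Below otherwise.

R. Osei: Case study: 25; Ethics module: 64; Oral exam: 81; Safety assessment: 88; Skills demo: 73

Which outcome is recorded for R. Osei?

Skills demo score 73 ≥ 40: minimum met.
Weighted total:
  Case study 25 × 0.23 = 5.75
  Ethics module 64 × 0.16 = 10.24
  Oral exam 81 × 0.11 = 8.91
  Safety assessment 88 × 0.3 = 26.4
  Skills demo 73 × 0.2 = 14.6
Sum = 65.9
65.9 is ≥ 65.5 and < 90 → Meets

Meets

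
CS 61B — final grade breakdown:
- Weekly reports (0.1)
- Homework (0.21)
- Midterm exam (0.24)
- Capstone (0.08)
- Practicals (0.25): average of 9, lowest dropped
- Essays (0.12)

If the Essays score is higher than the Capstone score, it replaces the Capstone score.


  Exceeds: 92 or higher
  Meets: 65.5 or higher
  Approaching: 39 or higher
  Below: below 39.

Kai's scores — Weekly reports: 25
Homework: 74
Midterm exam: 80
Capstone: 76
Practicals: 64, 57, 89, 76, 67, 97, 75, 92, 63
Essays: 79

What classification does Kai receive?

Practicals: drop 57 → average of remaining 8 = 623/8 = 77.875
Essays (79) > Capstone (76), so Capstone counts as 79.
Weighted total:
  Weekly reports 25 × 0.1 = 2.5
  Homework 74 × 0.21 = 15.54
  Midterm exam 80 × 0.24 = 19.2
  Capstone 79 × 0.08 = 6.32
  Practicals 77.875 × 0.25 = 19.46875
  Essays 79 × 0.12 = 9.48
Sum = 72.50875
72.50875 is ≥ 65.5 and < 92 → Meets

Meets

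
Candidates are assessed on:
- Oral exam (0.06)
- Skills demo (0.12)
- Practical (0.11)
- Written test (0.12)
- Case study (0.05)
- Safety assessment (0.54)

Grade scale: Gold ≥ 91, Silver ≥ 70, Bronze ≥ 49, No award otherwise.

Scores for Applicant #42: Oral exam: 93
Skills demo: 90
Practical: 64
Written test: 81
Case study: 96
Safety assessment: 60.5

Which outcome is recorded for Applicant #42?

Weighted total:
  Oral exam 93 × 0.06 = 5.58
  Skills demo 90 × 0.12 = 10.8
  Practical 64 × 0.11 = 7.04
  Written test 81 × 0.12 = 9.72
  Case study 96 × 0.05 = 4.8
  Safety assessment 60.5 × 0.54 = 32.67
Sum = 70.61
70.61 is ≥ 70 and < 91 → Silver

Silver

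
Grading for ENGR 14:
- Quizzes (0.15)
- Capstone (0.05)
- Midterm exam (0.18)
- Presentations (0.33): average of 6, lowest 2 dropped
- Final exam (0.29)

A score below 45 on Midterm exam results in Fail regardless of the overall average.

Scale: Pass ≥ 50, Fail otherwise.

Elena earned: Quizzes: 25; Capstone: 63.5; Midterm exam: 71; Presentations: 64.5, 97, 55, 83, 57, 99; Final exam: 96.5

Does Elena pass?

Presentations: drop 55, 57 → average of remaining 4 = 343.5/4 = 85.875
Midterm exam score 71 ≥ 45: minimum met.
Weighted total:
  Quizzes 25 × 0.15 = 3.75
  Capstone 63.5 × 0.05 = 3.175
  Midterm exam 71 × 0.18 = 12.78
  Presentations 85.875 × 0.33 = 28.33875
  Final exam 96.5 × 0.29 = 27.985
Sum = 76.02875
76.02875 ≥ 50 → Pass

Pass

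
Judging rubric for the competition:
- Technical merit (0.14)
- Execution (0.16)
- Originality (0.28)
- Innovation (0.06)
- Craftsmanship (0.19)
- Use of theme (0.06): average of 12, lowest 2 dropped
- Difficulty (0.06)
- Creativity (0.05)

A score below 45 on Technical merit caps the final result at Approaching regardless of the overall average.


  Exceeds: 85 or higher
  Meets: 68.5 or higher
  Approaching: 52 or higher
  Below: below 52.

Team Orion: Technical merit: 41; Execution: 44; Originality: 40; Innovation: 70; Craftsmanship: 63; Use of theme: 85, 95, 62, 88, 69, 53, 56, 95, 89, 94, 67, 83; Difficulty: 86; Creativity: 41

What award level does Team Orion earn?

Use of theme: drop 53, 56 → average of remaining 10 = 827/10 = 82.7
Technical merit score 41 < 45: minimum not met.
Weighted total:
  Technical merit 41 × 0.14 = 5.74
  Execution 44 × 0.16 = 7.04
  Originality 40 × 0.28 = 11.2
  Innovation 70 × 0.06 = 4.2
  Craftsmanship 63 × 0.19 = 11.97
  Use of theme 82.7 × 0.06 = 4.962
  Difficulty 86 × 0.06 = 5.16
  Creativity 41 × 0.05 = 2.05
Sum = 52.322
52.322 would be Approaching; cap at Approaching applies → Approaching.

Approaching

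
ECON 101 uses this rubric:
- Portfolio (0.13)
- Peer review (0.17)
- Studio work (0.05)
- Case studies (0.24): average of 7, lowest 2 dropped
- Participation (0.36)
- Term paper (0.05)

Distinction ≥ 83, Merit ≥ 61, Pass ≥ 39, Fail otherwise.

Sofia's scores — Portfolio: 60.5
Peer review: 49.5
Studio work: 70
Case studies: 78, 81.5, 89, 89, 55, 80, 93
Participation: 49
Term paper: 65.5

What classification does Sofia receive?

Merit

Case studies: drop 55, 78 → average of remaining 5 = 432.5/5 = 86.5
Weighted total:
  Portfolio 60.5 × 0.13 = 7.865
  Peer review 49.5 × 0.17 = 8.415
  Studio work 70 × 0.05 = 3.5
  Case studies 86.5 × 0.24 = 20.76
  Participation 49 × 0.36 = 17.64
  Term paper 65.5 × 0.05 = 3.275
Sum = 61.455
61.455 is ≥ 61 and < 83 → Merit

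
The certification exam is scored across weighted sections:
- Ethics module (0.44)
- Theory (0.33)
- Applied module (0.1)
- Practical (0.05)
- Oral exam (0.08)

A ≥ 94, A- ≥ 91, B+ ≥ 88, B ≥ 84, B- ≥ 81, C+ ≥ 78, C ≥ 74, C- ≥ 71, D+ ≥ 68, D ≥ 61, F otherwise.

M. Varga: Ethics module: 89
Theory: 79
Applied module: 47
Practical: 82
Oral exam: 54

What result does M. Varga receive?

C+

Weighted total:
  Ethics module 89 × 0.44 = 39.16
  Theory 79 × 0.33 = 26.07
  Applied module 47 × 0.1 = 4.7
  Practical 82 × 0.05 = 4.1
  Oral exam 54 × 0.08 = 4.32
Sum = 78.35
78.35 is ≥ 78 and < 81 → C+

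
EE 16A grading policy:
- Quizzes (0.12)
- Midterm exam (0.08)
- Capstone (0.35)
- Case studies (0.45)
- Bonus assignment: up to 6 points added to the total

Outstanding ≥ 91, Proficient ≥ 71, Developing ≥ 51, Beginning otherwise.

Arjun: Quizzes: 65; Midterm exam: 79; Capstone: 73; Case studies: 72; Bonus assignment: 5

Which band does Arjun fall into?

Proficient

Weighted total:
  Quizzes 65 × 0.12 = 7.8
  Midterm exam 79 × 0.08 = 6.32
  Capstone 73 × 0.35 = 25.55
  Case studies 72 × 0.45 = 32.4
Sum = 72.07
Bonus assignment: 72.07 + 5 = 77.07
77.07 is ≥ 71 and < 91 → Proficient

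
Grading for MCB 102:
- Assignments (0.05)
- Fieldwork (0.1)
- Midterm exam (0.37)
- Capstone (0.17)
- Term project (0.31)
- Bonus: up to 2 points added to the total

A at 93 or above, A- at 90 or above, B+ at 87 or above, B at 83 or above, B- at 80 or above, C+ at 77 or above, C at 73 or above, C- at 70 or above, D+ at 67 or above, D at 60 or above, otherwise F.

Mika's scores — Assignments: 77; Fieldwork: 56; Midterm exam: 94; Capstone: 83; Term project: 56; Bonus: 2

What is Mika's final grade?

Weighted total:
  Assignments 77 × 0.05 = 3.85
  Fieldwork 56 × 0.1 = 5.6
  Midterm exam 94 × 0.37 = 34.78
  Capstone 83 × 0.17 = 14.11
  Term project 56 × 0.31 = 17.36
Sum = 75.7
Bonus: 75.7 + 2 = 77.7
77.7 is ≥ 77 and < 80 → C+

C+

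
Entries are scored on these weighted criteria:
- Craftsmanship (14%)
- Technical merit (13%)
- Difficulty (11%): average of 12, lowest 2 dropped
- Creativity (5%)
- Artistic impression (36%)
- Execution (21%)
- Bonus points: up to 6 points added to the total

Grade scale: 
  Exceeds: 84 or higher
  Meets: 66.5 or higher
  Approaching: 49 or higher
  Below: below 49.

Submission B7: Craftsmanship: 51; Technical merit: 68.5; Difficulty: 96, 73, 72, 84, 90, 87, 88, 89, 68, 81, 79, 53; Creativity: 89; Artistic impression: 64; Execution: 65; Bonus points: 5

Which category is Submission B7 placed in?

Meets

Difficulty: drop 53, 68 → average of remaining 10 = 839/10 = 83.9
Weighted total:
  Craftsmanship 51 × 0.14 = 7.14
  Technical merit 68.5 × 0.13 = 8.905
  Difficulty 83.9 × 0.11 = 9.229
  Creativity 89 × 0.05 = 4.45
  Artistic impression 64 × 0.36 = 23.04
  Execution 65 × 0.21 = 13.65
Sum = 66.414
Bonus points: 66.414 + 5 = 71.414
71.414 is ≥ 66.5 and < 84 → Meets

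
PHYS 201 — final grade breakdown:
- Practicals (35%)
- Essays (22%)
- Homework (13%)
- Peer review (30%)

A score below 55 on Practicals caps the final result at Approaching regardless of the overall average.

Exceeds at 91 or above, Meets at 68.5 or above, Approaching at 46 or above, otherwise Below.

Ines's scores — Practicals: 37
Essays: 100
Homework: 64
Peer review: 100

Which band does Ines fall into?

Practicals score 37 < 55: minimum not met.
Weighted total:
  Practicals 37 × 0.35 = 12.95
  Essays 100 × 0.22 = 22
  Homework 64 × 0.13 = 8.32
  Peer review 100 × 0.3 = 30
Sum = 73.27
73.27 would be Meets; cap at Approaching applies → Approaching.

Approaching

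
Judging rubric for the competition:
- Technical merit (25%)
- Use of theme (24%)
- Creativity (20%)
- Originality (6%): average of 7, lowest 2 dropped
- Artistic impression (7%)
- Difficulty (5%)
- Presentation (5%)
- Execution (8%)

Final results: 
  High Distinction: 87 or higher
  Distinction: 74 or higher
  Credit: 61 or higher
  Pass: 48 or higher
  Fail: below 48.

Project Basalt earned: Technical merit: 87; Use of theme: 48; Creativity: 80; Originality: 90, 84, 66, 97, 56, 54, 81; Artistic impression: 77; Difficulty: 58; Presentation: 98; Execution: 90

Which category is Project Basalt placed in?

Distinction

Originality: drop 54, 56 → average of remaining 5 = 418/5 = 83.6
Weighted total:
  Technical merit 87 × 0.25 = 21.75
  Use of theme 48 × 0.24 = 11.52
  Creativity 80 × 0.2 = 16
  Originality 83.6 × 0.06 = 5.016
  Artistic impression 77 × 0.07 = 5.39
  Difficulty 58 × 0.05 = 2.9
  Presentation 98 × 0.05 = 4.9
  Execution 90 × 0.08 = 7.2
Sum = 74.676
74.676 is ≥ 74 and < 87 → Distinction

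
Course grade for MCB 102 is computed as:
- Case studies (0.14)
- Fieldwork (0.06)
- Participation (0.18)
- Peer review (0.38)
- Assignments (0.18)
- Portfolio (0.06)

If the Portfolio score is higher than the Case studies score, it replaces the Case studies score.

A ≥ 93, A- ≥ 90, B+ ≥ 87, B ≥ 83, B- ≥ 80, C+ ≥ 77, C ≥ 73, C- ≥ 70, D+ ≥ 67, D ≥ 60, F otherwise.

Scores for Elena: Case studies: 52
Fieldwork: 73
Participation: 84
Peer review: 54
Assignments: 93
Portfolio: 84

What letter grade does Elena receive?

Portfolio (84) > Case studies (52), so Case studies counts as 84.
Weighted total:
  Case studies 84 × 0.14 = 11.76
  Fieldwork 73 × 0.06 = 4.38
  Participation 84 × 0.18 = 15.12
  Peer review 54 × 0.38 = 20.52
  Assignments 93 × 0.18 = 16.74
  Portfolio 84 × 0.06 = 5.04
Sum = 73.56
73.56 is ≥ 73 and < 77 → C

C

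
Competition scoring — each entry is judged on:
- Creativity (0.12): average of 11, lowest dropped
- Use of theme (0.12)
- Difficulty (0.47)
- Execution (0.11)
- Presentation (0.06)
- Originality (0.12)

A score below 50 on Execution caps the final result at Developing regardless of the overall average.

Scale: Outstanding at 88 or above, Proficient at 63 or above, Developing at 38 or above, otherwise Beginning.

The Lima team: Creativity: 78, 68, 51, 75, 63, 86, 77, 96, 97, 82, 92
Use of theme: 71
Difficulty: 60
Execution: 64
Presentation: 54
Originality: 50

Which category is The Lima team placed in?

Creativity: drop 51 → average of remaining 10 = 814/10 = 81.4
Execution score 64 ≥ 50: minimum met.
Weighted total:
  Creativity 81.4 × 0.12 = 9.768
  Use of theme 71 × 0.12 = 8.52
  Difficulty 60 × 0.47 = 28.2
  Execution 64 × 0.11 = 7.04
  Presentation 54 × 0.06 = 3.24
  Originality 50 × 0.12 = 6
Sum = 62.768
62.768 is ≥ 38 and < 63 → Developing

Developing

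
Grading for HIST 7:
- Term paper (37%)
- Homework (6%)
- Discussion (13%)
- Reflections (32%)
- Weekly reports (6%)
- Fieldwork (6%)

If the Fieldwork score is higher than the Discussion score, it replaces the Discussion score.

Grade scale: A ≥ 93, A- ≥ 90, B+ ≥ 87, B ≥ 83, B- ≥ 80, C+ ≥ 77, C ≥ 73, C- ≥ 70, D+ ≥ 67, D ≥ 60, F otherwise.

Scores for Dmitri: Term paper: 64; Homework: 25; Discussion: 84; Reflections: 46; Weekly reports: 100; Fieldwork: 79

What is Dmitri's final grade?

D

Fieldwork (79) ≤ Discussion (84), so Discussion stays at 84.
Weighted total:
  Term paper 64 × 0.37 = 23.68
  Homework 25 × 0.06 = 1.5
  Discussion 84 × 0.13 = 10.92
  Reflections 46 × 0.32 = 14.72
  Weekly reports 100 × 0.06 = 6
  Fieldwork 79 × 0.06 = 4.74
Sum = 61.56
61.56 is ≥ 60 and < 67 → D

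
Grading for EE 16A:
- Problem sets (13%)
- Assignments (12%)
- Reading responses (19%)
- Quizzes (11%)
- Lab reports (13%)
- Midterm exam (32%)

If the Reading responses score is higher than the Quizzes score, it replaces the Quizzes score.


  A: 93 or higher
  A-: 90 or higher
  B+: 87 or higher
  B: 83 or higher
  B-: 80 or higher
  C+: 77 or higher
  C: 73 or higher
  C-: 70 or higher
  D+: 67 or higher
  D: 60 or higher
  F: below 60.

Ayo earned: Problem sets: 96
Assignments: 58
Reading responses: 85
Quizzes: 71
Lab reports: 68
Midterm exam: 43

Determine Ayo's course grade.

D+

Reading responses (85) > Quizzes (71), so Quizzes counts as 85.
Weighted total:
  Problem sets 96 × 0.13 = 12.48
  Assignments 58 × 0.12 = 6.96
  Reading responses 85 × 0.19 = 16.15
  Quizzes 85 × 0.11 = 9.35
  Lab reports 68 × 0.13 = 8.84
  Midterm exam 43 × 0.32 = 13.76
Sum = 67.54
67.54 is ≥ 67 and < 70 → D+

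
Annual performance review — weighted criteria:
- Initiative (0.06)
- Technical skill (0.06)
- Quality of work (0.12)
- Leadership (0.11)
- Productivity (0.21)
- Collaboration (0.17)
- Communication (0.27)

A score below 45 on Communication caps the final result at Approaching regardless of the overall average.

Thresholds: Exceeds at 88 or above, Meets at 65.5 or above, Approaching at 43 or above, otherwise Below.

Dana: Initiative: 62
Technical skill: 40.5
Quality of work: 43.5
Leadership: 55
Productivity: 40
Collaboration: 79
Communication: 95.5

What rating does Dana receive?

Approaching

Communication score 95.5 ≥ 45: minimum met.
Weighted total:
  Initiative 62 × 0.06 = 3.72
  Technical skill 40.5 × 0.06 = 2.43
  Quality of work 43.5 × 0.12 = 5.22
  Leadership 55 × 0.11 = 6.05
  Productivity 40 × 0.21 = 8.4
  Collaboration 79 × 0.17 = 13.43
  Communication 95.5 × 0.27 = 25.785
Sum = 65.035
65.035 is ≥ 43 and < 65.5 → Approaching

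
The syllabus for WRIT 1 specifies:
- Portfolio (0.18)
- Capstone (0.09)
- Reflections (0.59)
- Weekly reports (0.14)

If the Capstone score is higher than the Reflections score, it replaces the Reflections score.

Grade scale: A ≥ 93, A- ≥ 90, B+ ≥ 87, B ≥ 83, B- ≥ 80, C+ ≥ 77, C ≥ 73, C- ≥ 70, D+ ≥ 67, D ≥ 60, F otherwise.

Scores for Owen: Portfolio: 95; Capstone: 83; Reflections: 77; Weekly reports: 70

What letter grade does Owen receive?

B

Capstone (83) > Reflections (77), so Reflections counts as 83.
Weighted total:
  Portfolio 95 × 0.18 = 17.1
  Capstone 83 × 0.09 = 7.47
  Reflections 83 × 0.59 = 48.97
  Weekly reports 70 × 0.14 = 9.8
Sum = 83.34
83.34 is ≥ 83 and < 87 → B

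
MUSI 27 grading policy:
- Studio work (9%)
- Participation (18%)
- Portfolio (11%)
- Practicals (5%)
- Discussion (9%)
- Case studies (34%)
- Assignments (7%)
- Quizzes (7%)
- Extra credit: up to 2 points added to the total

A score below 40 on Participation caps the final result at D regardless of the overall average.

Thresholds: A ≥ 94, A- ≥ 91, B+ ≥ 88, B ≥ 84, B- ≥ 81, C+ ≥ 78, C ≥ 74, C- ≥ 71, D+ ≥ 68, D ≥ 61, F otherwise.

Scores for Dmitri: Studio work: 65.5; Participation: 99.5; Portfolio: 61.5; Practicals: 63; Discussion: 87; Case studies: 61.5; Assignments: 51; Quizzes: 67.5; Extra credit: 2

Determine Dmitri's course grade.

Participation score 99.5 ≥ 40: minimum met.
Weighted total:
  Studio work 65.5 × 0.09 = 5.895
  Participation 99.5 × 0.18 = 17.91
  Portfolio 61.5 × 0.11 = 6.765
  Practicals 63 × 0.05 = 3.15
  Discussion 87 × 0.09 = 7.83
  Case studies 61.5 × 0.34 = 20.91
  Assignments 51 × 0.07 = 3.57
  Quizzes 67.5 × 0.07 = 4.725
Sum = 70.755
Extra credit: 70.755 + 2 = 72.755
72.755 is ≥ 71 and < 74 → C-

C-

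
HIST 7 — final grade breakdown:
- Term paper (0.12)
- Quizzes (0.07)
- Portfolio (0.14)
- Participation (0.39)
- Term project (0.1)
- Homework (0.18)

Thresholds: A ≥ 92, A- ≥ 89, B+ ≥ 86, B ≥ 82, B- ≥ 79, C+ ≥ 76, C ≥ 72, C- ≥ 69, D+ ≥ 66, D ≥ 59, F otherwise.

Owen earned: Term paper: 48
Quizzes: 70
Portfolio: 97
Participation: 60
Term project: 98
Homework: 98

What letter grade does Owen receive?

Weighted total:
  Term paper 48 × 0.12 = 5.76
  Quizzes 70 × 0.07 = 4.9
  Portfolio 97 × 0.14 = 13.58
  Participation 60 × 0.39 = 23.4
  Term project 98 × 0.1 = 9.8
  Homework 98 × 0.18 = 17.64
Sum = 75.08
75.08 is ≥ 72 and < 76 → C

C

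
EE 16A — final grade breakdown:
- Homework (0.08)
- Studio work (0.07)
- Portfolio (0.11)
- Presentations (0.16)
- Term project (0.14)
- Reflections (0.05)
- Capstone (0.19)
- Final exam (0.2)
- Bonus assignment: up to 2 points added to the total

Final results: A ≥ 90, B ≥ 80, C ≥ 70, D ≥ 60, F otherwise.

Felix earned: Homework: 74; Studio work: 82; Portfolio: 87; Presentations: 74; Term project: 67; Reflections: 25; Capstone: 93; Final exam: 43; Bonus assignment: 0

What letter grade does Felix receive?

D

Weighted total:
  Homework 74 × 0.08 = 5.92
  Studio work 82 × 0.07 = 5.74
  Portfolio 87 × 0.11 = 9.57
  Presentations 74 × 0.16 = 11.84
  Term project 67 × 0.14 = 9.38
  Reflections 25 × 0.05 = 1.25
  Capstone 93 × 0.19 = 17.67
  Final exam 43 × 0.2 = 8.6
Sum = 69.97
Bonus assignment: 69.97 + 0 = 69.97
69.97 is ≥ 60 and < 70 → D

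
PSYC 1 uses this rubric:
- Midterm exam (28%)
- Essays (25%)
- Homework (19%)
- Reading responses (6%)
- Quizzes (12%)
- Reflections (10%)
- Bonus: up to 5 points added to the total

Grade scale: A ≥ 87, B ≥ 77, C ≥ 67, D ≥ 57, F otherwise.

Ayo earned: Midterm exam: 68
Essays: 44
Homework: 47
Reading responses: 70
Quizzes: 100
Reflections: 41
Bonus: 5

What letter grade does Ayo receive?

D

Weighted total:
  Midterm exam 68 × 0.28 = 19.04
  Essays 44 × 0.25 = 11
  Homework 47 × 0.19 = 8.93
  Reading responses 70 × 0.06 = 4.2
  Quizzes 100 × 0.12 = 12
  Reflections 41 × 0.1 = 4.1
Sum = 59.27
Bonus: 59.27 + 5 = 64.27
64.27 is ≥ 57 and < 67 → D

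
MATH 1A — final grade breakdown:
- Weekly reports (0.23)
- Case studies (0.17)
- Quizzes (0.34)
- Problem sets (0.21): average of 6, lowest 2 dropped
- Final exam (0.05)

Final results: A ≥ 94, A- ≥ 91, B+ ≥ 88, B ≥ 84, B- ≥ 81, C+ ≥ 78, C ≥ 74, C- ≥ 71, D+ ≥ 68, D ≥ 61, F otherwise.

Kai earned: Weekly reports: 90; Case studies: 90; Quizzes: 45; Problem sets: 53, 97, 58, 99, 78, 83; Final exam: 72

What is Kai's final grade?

C-

Problem sets: drop 53, 58 → average of remaining 4 = 357/4 = 89.25
Weighted total:
  Weekly reports 90 × 0.23 = 20.7
  Case studies 90 × 0.17 = 15.3
  Quizzes 45 × 0.34 = 15.3
  Problem sets 89.25 × 0.21 = 18.7425
  Final exam 72 × 0.05 = 3.6
Sum = 73.6425
73.6425 is ≥ 71 and < 74 → C-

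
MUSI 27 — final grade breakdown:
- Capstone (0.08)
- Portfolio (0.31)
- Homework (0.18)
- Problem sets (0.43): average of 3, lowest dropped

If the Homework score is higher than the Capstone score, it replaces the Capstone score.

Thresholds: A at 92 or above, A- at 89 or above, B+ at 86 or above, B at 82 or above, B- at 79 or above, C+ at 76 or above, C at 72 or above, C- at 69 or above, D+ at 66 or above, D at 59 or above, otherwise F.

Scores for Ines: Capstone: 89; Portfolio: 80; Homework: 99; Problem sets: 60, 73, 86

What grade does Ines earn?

Problem sets: drop 60 → average of remaining 2 = 159/2 = 79.5
Homework (99) > Capstone (89), so Capstone counts as 99.
Weighted total:
  Capstone 99 × 0.08 = 7.92
  Portfolio 80 × 0.31 = 24.8
  Homework 99 × 0.18 = 17.82
  Problem sets 79.5 × 0.43 = 34.185
Sum = 84.725
84.725 is ≥ 82 and < 86 → B

B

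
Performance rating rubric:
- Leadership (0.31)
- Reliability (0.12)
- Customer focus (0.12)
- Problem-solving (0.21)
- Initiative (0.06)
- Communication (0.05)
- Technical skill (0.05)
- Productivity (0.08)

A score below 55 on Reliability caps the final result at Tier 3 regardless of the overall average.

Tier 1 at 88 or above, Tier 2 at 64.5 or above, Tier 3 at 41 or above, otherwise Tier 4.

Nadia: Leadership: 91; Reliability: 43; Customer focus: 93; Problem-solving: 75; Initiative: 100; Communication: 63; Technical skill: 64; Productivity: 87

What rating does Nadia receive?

Tier 3

Reliability score 43 < 55: minimum not met.
Weighted total:
  Leadership 91 × 0.31 = 28.21
  Reliability 43 × 0.12 = 5.16
  Customer focus 93 × 0.12 = 11.16
  Problem-solving 75 × 0.21 = 15.75
  Initiative 100 × 0.06 = 6
  Communication 63 × 0.05 = 3.15
  Technical skill 64 × 0.05 = 3.2
  Productivity 87 × 0.08 = 6.96
Sum = 79.59
79.59 would be Tier 2; cap at Tier 3 applies → Tier 3.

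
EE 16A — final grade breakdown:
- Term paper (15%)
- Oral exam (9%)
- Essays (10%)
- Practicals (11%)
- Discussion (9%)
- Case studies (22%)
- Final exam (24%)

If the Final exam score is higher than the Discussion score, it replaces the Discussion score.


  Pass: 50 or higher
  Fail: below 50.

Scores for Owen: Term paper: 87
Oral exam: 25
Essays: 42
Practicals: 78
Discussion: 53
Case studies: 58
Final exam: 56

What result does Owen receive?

Pass

Final exam (56) > Discussion (53), so Discussion counts as 56.
Weighted total:
  Term paper 87 × 0.15 = 13.05
  Oral exam 25 × 0.09 = 2.25
  Essays 42 × 0.1 = 4.2
  Practicals 78 × 0.11 = 8.58
  Discussion 56 × 0.09 = 5.04
  Case studies 58 × 0.22 = 12.76
  Final exam 56 × 0.24 = 13.44
Sum = 59.32
59.32 ≥ 50 → Pass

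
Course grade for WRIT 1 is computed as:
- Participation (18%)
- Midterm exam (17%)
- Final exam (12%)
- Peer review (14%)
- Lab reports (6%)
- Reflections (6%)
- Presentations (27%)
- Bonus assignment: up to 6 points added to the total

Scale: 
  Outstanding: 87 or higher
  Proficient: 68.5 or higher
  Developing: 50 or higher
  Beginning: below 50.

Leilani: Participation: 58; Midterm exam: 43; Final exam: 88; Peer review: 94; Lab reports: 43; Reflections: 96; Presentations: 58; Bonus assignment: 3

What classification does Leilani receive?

Developing

Weighted total:
  Participation 58 × 0.18 = 10.44
  Midterm exam 43 × 0.17 = 7.31
  Final exam 88 × 0.12 = 10.56
  Peer review 94 × 0.14 = 13.16
  Lab reports 43 × 0.06 = 2.58
  Reflections 96 × 0.06 = 5.76
  Presentations 58 × 0.27 = 15.66
Sum = 65.47
Bonus assignment: 65.47 + 3 = 68.47
68.47 is ≥ 50 and < 68.5 → Developing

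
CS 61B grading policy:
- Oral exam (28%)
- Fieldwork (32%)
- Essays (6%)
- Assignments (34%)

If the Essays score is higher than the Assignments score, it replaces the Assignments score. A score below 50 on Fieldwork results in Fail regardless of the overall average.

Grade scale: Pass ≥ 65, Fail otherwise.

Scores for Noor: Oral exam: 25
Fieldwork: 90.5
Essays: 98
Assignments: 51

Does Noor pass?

Pass

Essays (98) > Assignments (51), so Assignments counts as 98.
Fieldwork score 90.5 ≥ 50: minimum met.
Weighted total:
  Oral exam 25 × 0.28 = 7
  Fieldwork 90.5 × 0.32 = 28.96
  Essays 98 × 0.06 = 5.88
  Assignments 98 × 0.34 = 33.32
Sum = 75.16
75.16 ≥ 65 → Pass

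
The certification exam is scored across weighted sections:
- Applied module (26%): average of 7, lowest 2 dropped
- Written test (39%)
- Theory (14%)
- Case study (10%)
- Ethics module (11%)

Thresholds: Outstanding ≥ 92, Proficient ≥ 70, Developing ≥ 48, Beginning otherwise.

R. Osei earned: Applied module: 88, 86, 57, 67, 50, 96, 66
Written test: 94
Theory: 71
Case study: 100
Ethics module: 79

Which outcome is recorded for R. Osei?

Proficient

Applied module: drop 50, 57 → average of remaining 5 = 403/5 = 80.6
Weighted total:
  Applied module 80.6 × 0.26 = 20.956
  Written test 94 × 0.39 = 36.66
  Theory 71 × 0.14 = 9.94
  Case study 100 × 0.1 = 10
  Ethics module 79 × 0.11 = 8.69
Sum = 86.246
86.246 is ≥ 70 and < 92 → Proficient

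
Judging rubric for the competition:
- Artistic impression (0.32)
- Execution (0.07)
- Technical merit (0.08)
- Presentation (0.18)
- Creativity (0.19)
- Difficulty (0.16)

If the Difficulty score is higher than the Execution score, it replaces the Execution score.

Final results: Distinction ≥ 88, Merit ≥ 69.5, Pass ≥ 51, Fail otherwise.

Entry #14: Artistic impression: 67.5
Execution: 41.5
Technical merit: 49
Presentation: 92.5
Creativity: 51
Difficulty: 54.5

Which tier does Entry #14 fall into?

Difficulty (54.5) > Execution (41.5), so Execution counts as 54.5.
Weighted total:
  Artistic impression 67.5 × 0.32 = 21.6
  Execution 54.5 × 0.07 = 3.815
  Technical merit 49 × 0.08 = 3.92
  Presentation 92.5 × 0.18 = 16.65
  Creativity 51 × 0.19 = 9.69
  Difficulty 54.5 × 0.16 = 8.72
Sum = 64.395
64.395 is ≥ 51 and < 69.5 → Pass

Pass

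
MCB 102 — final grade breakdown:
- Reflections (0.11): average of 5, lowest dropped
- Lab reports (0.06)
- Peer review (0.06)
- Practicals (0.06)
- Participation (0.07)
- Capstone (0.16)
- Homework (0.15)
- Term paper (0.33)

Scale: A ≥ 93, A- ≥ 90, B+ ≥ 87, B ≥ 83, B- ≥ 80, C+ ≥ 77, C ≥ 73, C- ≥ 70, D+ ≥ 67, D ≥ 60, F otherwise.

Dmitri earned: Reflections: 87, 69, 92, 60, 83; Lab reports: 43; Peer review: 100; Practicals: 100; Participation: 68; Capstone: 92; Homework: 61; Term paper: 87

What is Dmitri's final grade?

B-

Reflections: drop 60 → average of remaining 4 = 331/4 = 82.75
Weighted total:
  Reflections 82.75 × 0.11 = 9.1025
  Lab reports 43 × 0.06 = 2.58
  Peer review 100 × 0.06 = 6
  Practicals 100 × 0.06 = 6
  Participation 68 × 0.07 = 4.76
  Capstone 92 × 0.16 = 14.72
  Homework 61 × 0.15 = 9.15
  Term paper 87 × 0.33 = 28.71
Sum = 81.0225
81.0225 is ≥ 80 and < 83 → B-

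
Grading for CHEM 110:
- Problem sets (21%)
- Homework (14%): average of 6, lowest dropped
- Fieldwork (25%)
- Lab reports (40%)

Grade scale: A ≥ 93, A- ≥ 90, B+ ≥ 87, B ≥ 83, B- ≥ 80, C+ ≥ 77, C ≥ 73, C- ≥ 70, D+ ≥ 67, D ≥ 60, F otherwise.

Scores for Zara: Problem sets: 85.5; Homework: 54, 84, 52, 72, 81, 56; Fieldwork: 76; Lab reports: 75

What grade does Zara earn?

Homework: drop 52 → average of remaining 5 = 347/5 = 69.4
Weighted total:
  Problem sets 85.5 × 0.21 = 17.955
  Homework 69.4 × 0.14 = 9.716
  Fieldwork 76 × 0.25 = 19
  Lab reports 75 × 0.4 = 30
Sum = 76.671
76.671 is ≥ 73 and < 77 → C

C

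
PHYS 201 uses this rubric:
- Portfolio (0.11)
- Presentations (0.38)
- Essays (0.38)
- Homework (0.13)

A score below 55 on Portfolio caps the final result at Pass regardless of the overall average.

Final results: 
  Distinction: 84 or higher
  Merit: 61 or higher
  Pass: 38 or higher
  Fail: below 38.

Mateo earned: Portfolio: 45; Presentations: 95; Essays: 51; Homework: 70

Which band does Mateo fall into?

Pass

Portfolio score 45 < 55: minimum not met.
Weighted total:
  Portfolio 45 × 0.11 = 4.95
  Presentations 95 × 0.38 = 36.1
  Essays 51 × 0.38 = 19.38
  Homework 70 × 0.13 = 9.1
Sum = 69.53
69.53 would be Merit; cap at Pass applies → Pass.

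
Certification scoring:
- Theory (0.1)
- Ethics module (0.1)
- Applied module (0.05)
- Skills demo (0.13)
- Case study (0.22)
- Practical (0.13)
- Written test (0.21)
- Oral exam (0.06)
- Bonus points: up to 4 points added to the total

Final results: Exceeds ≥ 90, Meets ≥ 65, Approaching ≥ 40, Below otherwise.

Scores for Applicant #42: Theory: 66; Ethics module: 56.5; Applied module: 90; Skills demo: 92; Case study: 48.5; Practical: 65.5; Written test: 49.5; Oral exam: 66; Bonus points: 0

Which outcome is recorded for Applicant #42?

Approaching

Weighted total:
  Theory 66 × 0.1 = 6.6
  Ethics module 56.5 × 0.1 = 5.65
  Applied module 90 × 0.05 = 4.5
  Skills demo 92 × 0.13 = 11.96
  Case study 48.5 × 0.22 = 10.67
  Practical 65.5 × 0.13 = 8.515
  Written test 49.5 × 0.21 = 10.395
  Oral exam 66 × 0.06 = 3.96
Sum = 62.25
Bonus points: 62.25 + 0 = 62.25
62.25 is ≥ 40 and < 65 → Approaching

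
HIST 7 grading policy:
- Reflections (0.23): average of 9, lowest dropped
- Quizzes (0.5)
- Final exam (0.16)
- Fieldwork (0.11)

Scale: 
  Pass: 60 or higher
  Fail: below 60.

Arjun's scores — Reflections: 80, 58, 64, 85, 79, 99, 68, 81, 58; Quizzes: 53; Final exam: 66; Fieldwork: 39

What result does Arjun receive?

Reflections: drop 58 → average of remaining 8 = 614/8 = 76.75
Weighted total:
  Reflections 76.75 × 0.23 = 17.6525
  Quizzes 53 × 0.5 = 26.5
  Final exam 66 × 0.16 = 10.56
  Fieldwork 39 × 0.11 = 4.29
Sum = 59.0025
59.0025 < 60 → Fail

Fail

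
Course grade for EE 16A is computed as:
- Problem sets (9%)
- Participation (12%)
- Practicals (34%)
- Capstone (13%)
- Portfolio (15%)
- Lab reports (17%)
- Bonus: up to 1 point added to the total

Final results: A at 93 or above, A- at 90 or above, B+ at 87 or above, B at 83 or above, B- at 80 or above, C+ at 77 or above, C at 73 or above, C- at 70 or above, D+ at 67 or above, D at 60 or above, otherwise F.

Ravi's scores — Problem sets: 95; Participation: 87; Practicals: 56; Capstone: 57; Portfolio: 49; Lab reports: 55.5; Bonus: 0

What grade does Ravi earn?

D

Weighted total:
  Problem sets 95 × 0.09 = 8.55
  Participation 87 × 0.12 = 10.44
  Practicals 56 × 0.34 = 19.04
  Capstone 57 × 0.13 = 7.41
  Portfolio 49 × 0.15 = 7.35
  Lab reports 55.5 × 0.17 = 9.435
Sum = 62.225
Bonus: 62.225 + 0 = 62.225
62.225 is ≥ 60 and < 67 → D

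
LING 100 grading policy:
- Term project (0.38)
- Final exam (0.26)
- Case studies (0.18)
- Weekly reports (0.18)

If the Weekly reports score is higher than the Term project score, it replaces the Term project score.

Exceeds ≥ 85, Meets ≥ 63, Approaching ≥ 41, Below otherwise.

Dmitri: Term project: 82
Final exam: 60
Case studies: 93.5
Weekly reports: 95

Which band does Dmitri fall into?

Weekly reports (95) > Term project (82), so Term project counts as 95.
Weighted total:
  Term project 95 × 0.38 = 36.1
  Final exam 60 × 0.26 = 15.6
  Case studies 93.5 × 0.18 = 16.83
  Weekly reports 95 × 0.18 = 17.1
Sum = 85.63
85.63 ≥ 85 → Exceeds

Exceeds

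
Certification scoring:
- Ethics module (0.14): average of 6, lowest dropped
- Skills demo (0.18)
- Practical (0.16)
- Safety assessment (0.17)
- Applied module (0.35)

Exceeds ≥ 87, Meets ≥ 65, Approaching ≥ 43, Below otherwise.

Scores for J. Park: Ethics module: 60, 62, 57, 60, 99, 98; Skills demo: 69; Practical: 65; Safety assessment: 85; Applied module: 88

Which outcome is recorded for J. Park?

Ethics module: drop 57 → average of remaining 5 = 379/5 = 75.8
Weighted total:
  Ethics module 75.8 × 0.14 = 10.612
  Skills demo 69 × 0.18 = 12.42
  Practical 65 × 0.16 = 10.4
  Safety assessment 85 × 0.17 = 14.45
  Applied module 88 × 0.35 = 30.8
Sum = 78.682
78.682 is ≥ 65 and < 87 → Meets

Meets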